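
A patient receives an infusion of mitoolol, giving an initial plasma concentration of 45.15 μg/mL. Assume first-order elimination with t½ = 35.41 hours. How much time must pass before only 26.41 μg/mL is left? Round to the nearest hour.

27 hours

Fraction remaining = 26.41/45.15 ≈ 0.58494.
n = log₂(45.15/26.41) = ln(1.7096)/ln 2 ≈ 0.77364 half-lives.
t = n × t½ = 0.77364 × 35.41 ≈ 27.395 hours.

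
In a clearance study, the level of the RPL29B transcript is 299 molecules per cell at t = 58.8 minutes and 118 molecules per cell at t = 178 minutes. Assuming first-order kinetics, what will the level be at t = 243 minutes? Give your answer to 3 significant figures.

71.1 molecules per cell

Over Δt = 178 − 58.8 = 119.2 minutes, the level fell by a factor of 299/118 ≈ 2.5339.
n = log₂(2.5339) ≈ 1.3414 half-lives, so t½ = 119.2/1.3414 ≈ 88.865 minutes.
From t = 178 to t = 243: 118 × (1/2)^((243−178)/88.865) ≈ 71.071 molecules per cell.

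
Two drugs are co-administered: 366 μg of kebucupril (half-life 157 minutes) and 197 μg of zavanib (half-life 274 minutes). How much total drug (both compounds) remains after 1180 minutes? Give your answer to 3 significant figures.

kebucupril: 366 × (1/2)^(1180/157) = 366 × (1/2)^7.5159 ≈ 1.9997 μg.
zavanib: 197 × (1/2)^(1180/274) = 197 × (1/2)^4.3066 ≈ 9.9554 μg.
Total = 1.9997 + 9.9554 ≈ 11.955 μg.

12.0 μg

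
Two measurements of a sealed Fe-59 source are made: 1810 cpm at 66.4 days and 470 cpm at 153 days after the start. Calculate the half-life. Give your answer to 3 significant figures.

44.5 days

Over Δt = 153 − 66.4 = 86.6 days, the level fell by a factor of 1810/470 ≈ 3.8511.
n = log₂(3.8511) ≈ 1.9453 half-lives, so t½ = 86.6/1.9453 ≈ 44.519 days.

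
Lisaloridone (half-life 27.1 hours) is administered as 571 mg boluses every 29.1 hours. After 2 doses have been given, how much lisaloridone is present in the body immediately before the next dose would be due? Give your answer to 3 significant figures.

400 mg

The 2 doses were given 58.2, 29.1 hours ago.
Total = 571·(1/2)^(58.2/27.1) + 571·(1/2)^(29.1/27.1)
      = 128.87 + 271.26 ≈ 400.13 mg.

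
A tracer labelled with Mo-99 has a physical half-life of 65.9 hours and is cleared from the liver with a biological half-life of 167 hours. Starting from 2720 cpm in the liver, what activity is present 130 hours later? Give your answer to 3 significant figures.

1/t_eff = 1/t_phys + 1/t_biol = 1/65.9 + 1/167 = 0.021163 per hour.
t_eff = 65.9 × 167 / (65.9 + 167) ≈ 47.253 hours.
Remaining = 2720 × (1/2)^(130/47.253) = 2720 × (1/2)^2.7511 ≈ 404.01 cpm.

404 cpm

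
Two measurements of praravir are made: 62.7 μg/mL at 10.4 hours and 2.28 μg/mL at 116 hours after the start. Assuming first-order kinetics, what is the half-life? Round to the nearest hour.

Over Δt = 116 − 10.4 = 105.6 hours, the level fell by a factor of 62.7/2.28 ≈ 27.5.
n = log₂(27.5) ≈ 4.7814 half-lives, so t½ = 105.6/4.7814 ≈ 22.086 hours.

22 hours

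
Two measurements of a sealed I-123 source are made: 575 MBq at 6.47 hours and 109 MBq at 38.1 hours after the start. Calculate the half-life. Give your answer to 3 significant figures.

Over Δt = 38.1 − 6.47 = 31.63 hours, the level fell by a factor of 575/109 ≈ 5.2752.
n = log₂(5.2752) ≈ 2.3992 half-lives, so t½ = 31.63/2.3992 ≈ 13.183 hours.

13.2 hours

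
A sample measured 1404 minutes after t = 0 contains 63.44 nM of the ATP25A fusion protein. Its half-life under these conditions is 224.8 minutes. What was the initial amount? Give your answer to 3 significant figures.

Number of half-lives elapsed: n = 1404/224.8 ≈ 6.2456.
A₀ = A × 2^n = 63.44 × 2^6.2456 = 63.44 × 75.875 ≈ 4813.5 nM.

4810 nM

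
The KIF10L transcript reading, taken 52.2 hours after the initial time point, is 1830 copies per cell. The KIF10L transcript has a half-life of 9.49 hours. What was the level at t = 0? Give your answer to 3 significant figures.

Number of half-lives elapsed: n = 52.2/9.49 ≈ 5.5005.
A₀ = A × 2^n = 1830 × 2^5.5005 = 1830 × 45.271 ≈ 82847 copies per cell.

82800 copies per cell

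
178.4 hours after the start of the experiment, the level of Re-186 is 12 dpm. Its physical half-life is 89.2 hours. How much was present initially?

Number of half-lives elapsed: n = 178.4/89.2 ≈ 2.
A₀ = A × 2^n = 12 × 2^2 = 12 × 4 ≈ 48 dpm.

48 dpm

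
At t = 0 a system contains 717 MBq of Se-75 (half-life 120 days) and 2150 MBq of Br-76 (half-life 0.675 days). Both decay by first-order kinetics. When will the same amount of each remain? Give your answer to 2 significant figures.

1.1 days

Set 717·(1/2)^(t/120) = 2150·(1/2)^(t/0.675).
Taking log₂: log₂(717/2150) = t·(1/120 − 1/0.675).
log₂(0.33349) = -1.5843; 1/120 − 1/0.675 = -1.4731.
t = -1.5843 / -1.4731 ≈ 1.0754 days.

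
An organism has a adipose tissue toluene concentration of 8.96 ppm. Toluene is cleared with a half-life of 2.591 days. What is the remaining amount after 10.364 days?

Elapsed time is 4 half-lives (10.364/2.591).
Each half-life halves the amount: 8.96 × (1/2)^4 = 8.96/16 = 0.56 ppm.

0.56 ppm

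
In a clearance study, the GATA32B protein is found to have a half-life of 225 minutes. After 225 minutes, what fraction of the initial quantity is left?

0.5

n = 225/225 ≈ 1 half-life.
Fraction remaining = (1/2)^1 ≈ 0.5.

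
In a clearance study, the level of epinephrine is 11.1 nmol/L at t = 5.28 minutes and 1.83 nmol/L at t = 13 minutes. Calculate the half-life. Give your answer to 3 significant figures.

2.97 minutes

Over Δt = 13 − 5.28 = 7.72 minutes, the level fell by a factor of 11.1/1.83 ≈ 6.0656.
n = log₂(6.0656) ≈ 2.6006 half-lives, so t½ = 7.72/2.6006 ≈ 2.9685 minutes.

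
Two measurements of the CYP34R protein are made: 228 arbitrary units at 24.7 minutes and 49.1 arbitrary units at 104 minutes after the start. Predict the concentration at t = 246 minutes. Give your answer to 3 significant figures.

3.14 arbitrary units

Over Δt = 104 − 24.7 = 79.3 minutes, the level fell by a factor of 228/49.1 ≈ 4.6436.
n = log₂(4.6436) ≈ 2.2152 half-lives, so t½ = 79.3/2.2152 ≈ 35.797 minutes.
From t = 104 to t = 246: 49.1 × (1/2)^((246−104)/35.797) ≈ 3.1403 arbitrary units.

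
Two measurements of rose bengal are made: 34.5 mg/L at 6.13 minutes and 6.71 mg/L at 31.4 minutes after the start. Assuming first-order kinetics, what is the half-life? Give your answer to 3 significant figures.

10.7 minutes

Over Δt = 31.4 − 6.13 = 25.27 minutes, the level fell by a factor of 34.5/6.71 ≈ 5.1416.
n = log₂(5.1416) ≈ 2.3622 half-lives, so t½ = 25.27/2.3622 ≈ 10.698 minutes.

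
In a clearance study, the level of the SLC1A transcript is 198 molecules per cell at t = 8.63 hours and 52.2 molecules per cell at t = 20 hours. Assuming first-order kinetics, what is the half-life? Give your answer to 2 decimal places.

5.91 hours

Over Δt = 20 − 8.63 = 11.37 hours, the level fell by a factor of 198/52.2 ≈ 3.7931.
n = log₂(3.7931) ≈ 1.9234 half-lives, so t½ = 11.37/1.9234 ≈ 5.9115 hours.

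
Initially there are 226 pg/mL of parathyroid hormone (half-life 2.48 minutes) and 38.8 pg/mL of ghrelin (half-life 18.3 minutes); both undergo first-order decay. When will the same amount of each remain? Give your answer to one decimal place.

7.3 minutes

Set 226·(1/2)^(t/2.48) = 38.8·(1/2)^(t/18.3).
Taking log₂: log₂(226/38.8) = t·(1/2.48 − 1/18.3).
log₂(5.8247) = 2.5422; 1/2.48 − 1/18.3 = 0.34858.
t = 2.5422 / 0.34858 ≈ 7.293 minutes.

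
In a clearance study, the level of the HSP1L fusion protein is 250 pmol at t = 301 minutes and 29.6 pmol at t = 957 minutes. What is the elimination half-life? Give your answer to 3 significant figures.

Over Δt = 957 − 301 = 656 minutes, the level fell by a factor of 250/29.6 ≈ 8.4459.
n = log₂(8.4459) ≈ 3.0783 half-lives, so t½ = 656/3.0783 ≈ 213.11 minutes.

213 minutes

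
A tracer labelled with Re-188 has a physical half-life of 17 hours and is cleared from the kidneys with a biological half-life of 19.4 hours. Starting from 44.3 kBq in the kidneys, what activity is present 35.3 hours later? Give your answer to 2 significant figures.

1/t_eff = 1/t_phys + 1/t_biol = 1/17 + 1/19.4 = 0.11037 per hour.
t_eff = 17 × 19.4 / (17 + 19.4) ≈ 9.0604 hours.
Remaining = 44.3 × (1/2)^(35.3/9.0604) = 44.3 × (1/2)^3.8961 ≈ 2.9756 kBq.

3.0 kBq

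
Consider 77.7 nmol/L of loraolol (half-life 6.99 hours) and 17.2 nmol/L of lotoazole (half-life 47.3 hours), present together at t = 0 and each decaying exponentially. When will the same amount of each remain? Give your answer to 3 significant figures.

17.8 hours

Set 77.7·(1/2)^(t/6.99) = 17.2·(1/2)^(t/47.3).
Taking log₂: log₂(77.7/17.2) = t·(1/6.99 − 1/47.3).
log₂(4.5174) = 2.1755; 1/6.99 − 1/47.3 = 0.12192.
t = 2.1755 / 0.12192 ≈ 17.844 hours.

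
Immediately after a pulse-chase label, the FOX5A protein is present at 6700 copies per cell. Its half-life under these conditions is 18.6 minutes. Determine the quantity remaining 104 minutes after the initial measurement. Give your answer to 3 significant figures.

Number of half-lives: n = 104/18.6 ≈ 5.5914.
Remaining = 6700 × (1/2)^5.5914 = 6700 × 0.020741 ≈ 138.96 copies per cell.

139 copies per cell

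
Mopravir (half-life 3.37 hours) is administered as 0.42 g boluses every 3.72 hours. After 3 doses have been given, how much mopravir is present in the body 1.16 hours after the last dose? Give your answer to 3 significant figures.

The 3 doses were given 8.6, 4.88, 1.16 hours ago.
Total = 0.42·(1/2)^(8.6/3.37) + 0.42·(1/2)^(4.88/3.37) + 0.42·(1/2)^(1.16/3.37)
      = 0.071621 + 0.15393 + 0.33085 ≈ 0.55641 g.

0.556 g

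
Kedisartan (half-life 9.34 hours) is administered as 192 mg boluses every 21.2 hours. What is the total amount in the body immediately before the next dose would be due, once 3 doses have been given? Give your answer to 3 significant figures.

The 3 doses were given 63.6, 42.4, 21.2 hours ago.
Total = 192·(1/2)^(63.6/9.34) + 192·(1/2)^(42.4/9.34) + 192·(1/2)^(21.2/9.34)
      = 1.7118 + 8.2555 + 39.813 ≈ 49.78 mg.

49.8 mg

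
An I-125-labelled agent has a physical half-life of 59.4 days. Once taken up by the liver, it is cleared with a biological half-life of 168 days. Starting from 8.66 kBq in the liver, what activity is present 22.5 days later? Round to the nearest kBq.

6 kBq

1/t_eff = 1/t_phys + 1/t_biol = 1/59.4 + 1/168 = 0.022787 per day.
t_eff = 59.4 × 168 / (59.4 + 168) ≈ 43.884 days.
Remaining = 8.66 × (1/2)^(22.5/43.884) = 8.66 × (1/2)^0.51272 ≈ 6.0698 kBq.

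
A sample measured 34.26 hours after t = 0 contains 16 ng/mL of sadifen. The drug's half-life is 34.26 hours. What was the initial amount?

Number of half-lives elapsed: n = 34.26/34.26 ≈ 1.
A₀ = A × 2^n = 16 × 2^1 = 16 × 2 ≈ 32 ng/mL.

32 ng/mL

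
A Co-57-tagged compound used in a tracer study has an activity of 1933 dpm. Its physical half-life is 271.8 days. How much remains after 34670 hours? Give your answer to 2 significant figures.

49 dpm

Convert the elapsed time: 34670 hours = 1444.58 days.
Number of half-lives: n = 1444.58/271.8 ≈ 5.3149.
Remaining = 1933 × (1/2)^5.3149 = 1933 × 0.025123 ≈ 48.562 dpm.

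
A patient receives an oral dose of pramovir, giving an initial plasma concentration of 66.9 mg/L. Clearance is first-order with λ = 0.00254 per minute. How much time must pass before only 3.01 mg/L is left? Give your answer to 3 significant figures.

t½ = ln 2 / λ = 0.69315 / 0.00254 ≈ 272.89 minutes.
Fraction remaining = 3.01/66.9 ≈ 0.044993.
n = log₂(66.9/3.01) = ln(22.226)/ln 2 ≈ 4.4742 half-lives.
t = n × t½ = 4.4742 × 272.89 ≈ 1221 minutes.

1220 minutes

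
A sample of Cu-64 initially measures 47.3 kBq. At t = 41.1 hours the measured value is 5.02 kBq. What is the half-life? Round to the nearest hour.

A/A₀ = 5.02/47.3 ≈ 0.10613.
n = log₂(9.4223) ≈ 3.2361 half-lives elapsed in 41.1 hours.
t½ = 41.1/3.2361 ≈ 12.701 hours.

13 hours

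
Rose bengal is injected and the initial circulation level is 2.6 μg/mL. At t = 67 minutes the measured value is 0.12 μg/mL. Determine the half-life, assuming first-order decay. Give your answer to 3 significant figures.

A/A₀ = 0.12/2.6 ≈ 0.046154.
n = log₂(21.667) ≈ 4.4374 half-lives elapsed in 67 minutes.
t½ = 67/4.4374 ≈ 15.099 minutes.

15.1 minutes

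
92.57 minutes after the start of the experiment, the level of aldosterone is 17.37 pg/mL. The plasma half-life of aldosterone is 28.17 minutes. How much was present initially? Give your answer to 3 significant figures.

Number of half-lives elapsed: n = 92.57/28.17 ≈ 3.2861.
A₀ = A × 2^n = 17.37 × 2^3.2861 = 17.37 × 9.7549 ≈ 169.44 pg/mL.

169 pg/mL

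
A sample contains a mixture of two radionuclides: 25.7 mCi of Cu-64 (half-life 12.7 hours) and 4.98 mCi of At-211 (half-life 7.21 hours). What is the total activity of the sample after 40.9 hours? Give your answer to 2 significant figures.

2.9 mCi

Cu-64: 25.7 × (1/2)^(40.9/12.7) = 25.7 × (1/2)^3.2205 ≈ 2.7572 mCi.
At-211: 4.98 × (1/2)^(40.9/7.21) = 4.98 × (1/2)^5.6727 ≈ 0.09763 mCi.
Total = 2.7572 + 0.09763 ≈ 2.8549 mCi.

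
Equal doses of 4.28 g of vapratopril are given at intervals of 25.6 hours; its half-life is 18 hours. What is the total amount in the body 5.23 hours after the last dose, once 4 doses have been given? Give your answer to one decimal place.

The 4 doses were given 82.03, 56.43, 30.83, 5.23 hours ago.
Total = 4.28·(1/2)^(82.03/18) + 4.28·(1/2)^(56.43/18) + 4.28·(1/2)^(30.83/18) + 4.28·(1/2)^(5.23/18)
      = 0.1818 + 0.48721 + 1.3057 + 3.4993 ≈ 5.474 g.

5.5 g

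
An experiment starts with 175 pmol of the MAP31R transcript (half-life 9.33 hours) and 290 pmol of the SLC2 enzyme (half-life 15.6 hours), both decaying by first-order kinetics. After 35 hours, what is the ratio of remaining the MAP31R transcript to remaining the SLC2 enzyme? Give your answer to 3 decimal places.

0.212

MAP31R transcript: 175 × (1/2)^(35/9.33) = 175 × (1/2)^3.7513 ≈ 12.995 pmol.
SLC2 enzyme: 290 × (1/2)^(35/15.6) = 290 × (1/2)^2.2436 ≈ 61.236 pmol.
Ratio ≈ 12.995 / 61.236 ≈ 0.21221.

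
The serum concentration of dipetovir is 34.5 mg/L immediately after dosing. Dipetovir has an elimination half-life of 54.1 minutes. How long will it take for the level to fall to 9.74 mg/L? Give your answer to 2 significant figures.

Fraction remaining = 9.74/34.5 ≈ 0.28232.
n = log₂(34.5/9.74) = ln(3.5421)/ln 2 ≈ 1.8246 half-lives.
t = n × t½ = 1.8246 × 54.1 ≈ 98.711 minutes.

99 minutes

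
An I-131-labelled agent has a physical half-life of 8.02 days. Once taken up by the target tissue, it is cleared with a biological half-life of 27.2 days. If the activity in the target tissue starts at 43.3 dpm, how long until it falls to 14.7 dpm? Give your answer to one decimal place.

9.7 days

1/t_eff = 1/t_phys + 1/t_biol = 1/8.02 + 1/27.2 = 0.16145 per day.
t_eff = 8.02 × 27.2 / (8.02 + 27.2) ≈ 6.1938 days.
n = log₂(43.3/14.7) ≈ 1.5586; t = 1.5586 × 6.1938 ≈ 9.6533 days.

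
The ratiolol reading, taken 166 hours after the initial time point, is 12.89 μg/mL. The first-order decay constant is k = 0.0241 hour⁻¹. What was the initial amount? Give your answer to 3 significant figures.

t½ = ln 2 / k = 0.69315 / 0.0241 ≈ 28.761 hours.
Number of half-lives elapsed: n = 166/28.761 ≈ 5.7716.
A₀ = A × 2^n = 12.89 × 2^5.7716 = 12.89 × 54.631 ≈ 704.19 μg/mL.

704 μg/mL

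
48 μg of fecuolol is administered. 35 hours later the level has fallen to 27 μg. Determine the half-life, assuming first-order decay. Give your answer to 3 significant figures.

A/A₀ = 27/48 ≈ 0.5625.
n = log₂(1.7778) ≈ 0.83007 half-lives elapsed in 35 hours.
t½ = 35/0.83007 ≈ 42.165 hours.

42.2 hours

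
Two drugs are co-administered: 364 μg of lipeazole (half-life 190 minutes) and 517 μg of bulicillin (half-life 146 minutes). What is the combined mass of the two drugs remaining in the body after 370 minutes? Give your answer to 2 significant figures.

180 μg

lipeazole: 364 × (1/2)^(370/190) = 364 × (1/2)^1.9474 ≈ 94.381 μg.
bulicillin: 517 × (1/2)^(370/146) = 517 × (1/2)^2.5342 ≈ 89.25 μg.
Total = 94.381 + 89.25 ≈ 183.63 μg.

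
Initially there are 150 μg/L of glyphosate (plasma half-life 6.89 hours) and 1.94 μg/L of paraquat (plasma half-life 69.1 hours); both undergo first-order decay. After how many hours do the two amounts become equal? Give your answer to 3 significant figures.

Set 150·(1/2)^(t/6.89) = 1.94·(1/2)^(t/69.1).
Taking log₂: log₂(150/1.94) = t·(1/6.89 − 1/69.1).
log₂(77.32) = 6.2728; 1/6.89 − 1/69.1 = 0.13067.
t = 6.2728 / 0.13067 ≈ 48.006 hours.

48.0 hours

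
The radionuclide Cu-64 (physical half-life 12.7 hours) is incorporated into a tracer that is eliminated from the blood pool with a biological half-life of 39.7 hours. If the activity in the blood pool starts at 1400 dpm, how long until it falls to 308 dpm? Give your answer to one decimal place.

21.0 hours

1/t_eff = 1/t_phys + 1/t_biol = 1/12.7 + 1/39.7 = 0.10393 per hour.
t_eff = 12.7 × 39.7 / (12.7 + 39.7) ≈ 9.6219 hours.
n = log₂(1400/308) ≈ 2.1844; t = 2.1844 × 9.6219 ≈ 21.018 hours.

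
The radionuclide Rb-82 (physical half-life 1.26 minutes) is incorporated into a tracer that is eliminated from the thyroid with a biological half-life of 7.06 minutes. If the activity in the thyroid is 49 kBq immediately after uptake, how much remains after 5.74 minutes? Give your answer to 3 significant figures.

1/t_eff = 1/t_phys + 1/t_biol = 1/1.26 + 1/7.06 = 0.93529 per minute.
t_eff = 1.26 × 7.06 / (1.26 + 7.06) ≈ 1.0692 minutes.
Remaining = 49 × (1/2)^(5.74/1.0692) = 49 × (1/2)^5.3686 ≈ 1.186 kBq.

1.19 kBq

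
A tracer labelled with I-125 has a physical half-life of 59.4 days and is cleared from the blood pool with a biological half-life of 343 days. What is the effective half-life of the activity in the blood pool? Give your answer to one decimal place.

1/t_eff = 1/t_phys + 1/t_biol = 1/59.4 + 1/343 = 0.01975 per day.
t_eff = 59.4 × 343 / (59.4 + 343) ≈ 50.632 days.

50.6 days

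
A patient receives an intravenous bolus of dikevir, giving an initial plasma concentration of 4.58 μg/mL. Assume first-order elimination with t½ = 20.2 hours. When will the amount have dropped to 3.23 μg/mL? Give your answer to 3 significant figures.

Fraction remaining = 3.23/4.58 ≈ 0.70524.
n = log₂(4.58/3.23) = ln(1.418)/ln 2 ≈ 0.50381 half-lives.
t = n × t½ = 0.50381 × 20.2 ≈ 10.177 hours.

10.2 hours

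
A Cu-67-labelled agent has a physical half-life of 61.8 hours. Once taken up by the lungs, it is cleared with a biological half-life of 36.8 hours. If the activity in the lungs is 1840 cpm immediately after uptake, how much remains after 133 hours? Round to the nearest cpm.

34 cpm

1/t_eff = 1/t_phys + 1/t_biol = 1/61.8 + 1/36.8 = 0.043355 per hour.
t_eff = 61.8 × 36.8 / (61.8 + 36.8) ≈ 23.065 hours.
Remaining = 1840 × (1/2)^(133/23.065) = 1840 × (1/2)^5.7662 ≈ 33.807 cpm.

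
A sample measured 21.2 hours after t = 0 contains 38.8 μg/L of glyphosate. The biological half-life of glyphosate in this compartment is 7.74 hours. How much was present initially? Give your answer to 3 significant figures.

Number of half-lives elapsed: n = 21.2/7.74 ≈ 2.739.
A₀ = A × 2^n = 38.8 × 2^2.739 = 38.8 × 6.6762 ≈ 259.03 μg/L.

259 μg/L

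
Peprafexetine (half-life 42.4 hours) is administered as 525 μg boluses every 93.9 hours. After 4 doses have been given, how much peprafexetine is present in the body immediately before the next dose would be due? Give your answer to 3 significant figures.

144 μg

The 4 doses were given 375.6, 281.7, 187.8, 93.9 hours ago.
Total = 525·(1/2)^(375.6/42.4) + 525·(1/2)^(281.7/42.4) + 525·(1/2)^(187.8/42.4) + 525·(1/2)^(93.9/42.4)
      = 1.1311 + 5.25 + 24.368 + 113.11 ≈ 143.86 μg.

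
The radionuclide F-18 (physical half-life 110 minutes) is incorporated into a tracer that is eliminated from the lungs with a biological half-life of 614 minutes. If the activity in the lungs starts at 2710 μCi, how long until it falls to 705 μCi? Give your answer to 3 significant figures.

1/t_eff = 1/t_phys + 1/t_biol = 1/110 + 1/614 = 0.01072 per minute.
t_eff = 110 × 614 / (110 + 614) ≈ 93.287 minutes.
n = log₂(2710/705) ≈ 1.9426; t = 1.9426 × 93.287 ≈ 181.22 minutes.

181 minutes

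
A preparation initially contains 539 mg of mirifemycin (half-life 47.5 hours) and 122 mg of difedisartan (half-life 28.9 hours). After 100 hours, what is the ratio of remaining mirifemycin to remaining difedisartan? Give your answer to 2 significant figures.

mirifemycin: 539 × (1/2)^(100/47.5) = 539 × (1/2)^2.1053 ≈ 125.27 mg.
difedisartan: 122 × (1/2)^(100/28.9) = 122 × (1/2)^3.4602 ≈ 11.085 mg.
Ratio ≈ 125.27 / 11.085 ≈ 11.301.

11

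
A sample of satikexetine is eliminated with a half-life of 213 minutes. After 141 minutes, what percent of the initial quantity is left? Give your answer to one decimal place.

n = 141/213 ≈ 0.66197 half-lives.
Fraction remaining = (1/2)^0.66197 ≈ 0.63201, i.e. 63.201%.

63.2%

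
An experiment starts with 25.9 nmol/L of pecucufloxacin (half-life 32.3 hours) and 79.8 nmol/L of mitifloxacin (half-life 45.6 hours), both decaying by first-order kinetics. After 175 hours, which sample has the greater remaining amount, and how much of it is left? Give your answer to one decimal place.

pecucufloxacin: 25.9 × (1/2)^5.418 ≈ 0.6058 nmol/L.
mitifloxacin: 79.8 × (1/2)^3.8377 ≈ 5.5813 nmol/L.
Mitifloxacin has more remaining, at ≈ 5.5813 nmol/L.

mitifloxacin, 5.6 nmol/L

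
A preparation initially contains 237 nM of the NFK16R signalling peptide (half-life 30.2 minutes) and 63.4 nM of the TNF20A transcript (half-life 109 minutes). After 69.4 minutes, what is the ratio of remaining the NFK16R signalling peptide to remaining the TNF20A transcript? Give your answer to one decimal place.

NFK16R signalling peptide: 237 × (1/2)^(69.4/30.2) = 237 × (1/2)^2.298 ≈ 48.192 nM.
TNF20A transcript: 63.4 × (1/2)^(69.4/109) = 63.4 × (1/2)^0.6367 ≈ 40.778 nM.
Ratio ≈ 48.192 / 40.778 ≈ 1.1818.

1.2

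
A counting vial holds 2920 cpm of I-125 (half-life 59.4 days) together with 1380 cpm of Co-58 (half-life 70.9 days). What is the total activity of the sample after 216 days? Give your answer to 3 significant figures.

I-125: 2920 × (1/2)^(216/59.4) = 2920 × (1/2)^3.6364 ≈ 234.82 cpm.
Co-58: 1380 × (1/2)^(216/70.9) = 1380 × (1/2)^3.0465 ≈ 167.02 cpm.
Total = 234.82 + 167.02 ≈ 401.84 cpm.

402 cpm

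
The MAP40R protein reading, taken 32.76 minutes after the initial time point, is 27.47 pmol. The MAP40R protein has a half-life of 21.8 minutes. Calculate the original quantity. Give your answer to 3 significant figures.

77.8 pmol

Number of half-lives elapsed: n = 32.76/21.8 ≈ 1.5028.
A₀ = A × 2^n = 27.47 × 2^1.5028 = 27.47 × 2.8338 ≈ 77.845 pmol.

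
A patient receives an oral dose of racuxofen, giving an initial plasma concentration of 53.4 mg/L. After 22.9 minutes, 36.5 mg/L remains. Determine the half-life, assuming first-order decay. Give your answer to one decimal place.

A/A₀ = 36.5/53.4 ≈ 0.68352.
n = log₂(1.463) ≈ 0.54894 half-lives elapsed in 22.9 minutes.
t½ = 22.9/0.54894 ≈ 41.717 minutes.

41.7 minutes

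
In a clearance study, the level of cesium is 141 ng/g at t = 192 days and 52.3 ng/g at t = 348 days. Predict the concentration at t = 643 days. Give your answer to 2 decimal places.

Over Δt = 348 − 192 = 156 days, the level fell by a factor of 141/52.3 ≈ 2.696.
n = log₂(2.696) ≈ 1.4308 half-lives, so t½ = 156/1.4308 ≈ 109.03 days.
From t = 348 to t = 643: 52.3 × (1/2)^((643−348)/109.03) ≈ 8.0169 ng/g.

8.02 ng/g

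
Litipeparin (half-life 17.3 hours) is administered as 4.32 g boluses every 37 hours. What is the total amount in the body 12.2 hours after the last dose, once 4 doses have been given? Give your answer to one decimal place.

3.4 g

The 4 doses were given 123.2, 86.2, 49.2, 12.2 hours ago.
Total = 4.32·(1/2)^(123.2/17.3) + 4.32·(1/2)^(86.2/17.3) + 4.32·(1/2)^(49.2/17.3) + 4.32·(1/2)^(12.2/17.3)
      = 0.031026 + 0.13663 + 0.60169 + 2.6497 ≈ 3.4191 g.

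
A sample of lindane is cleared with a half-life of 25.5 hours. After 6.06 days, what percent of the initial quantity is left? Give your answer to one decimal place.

6.06 days = 145.44 hours.
n = 145.44/25.5 ≈ 5.7035 half-lives.
Fraction remaining = (1/2)^5.7035 ≈ 0.01919, i.e. 1.919%.

1.9%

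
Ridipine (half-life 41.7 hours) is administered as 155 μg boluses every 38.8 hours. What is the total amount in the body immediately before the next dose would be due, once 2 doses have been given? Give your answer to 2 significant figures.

120 μg

The 2 doses were given 77.6, 38.8 hours ago.
Total = 155·(1/2)^(77.6/41.7) + 155·(1/2)^(38.8/41.7)
      = 42.672 + 81.327 ≈ 124 μg.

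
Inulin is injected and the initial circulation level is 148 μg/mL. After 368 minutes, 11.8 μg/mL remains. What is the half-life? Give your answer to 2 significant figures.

A/A₀ = 11.8/148 ≈ 0.07973.
n = log₂(12.542) ≈ 3.6487 half-lives elapsed in 368 minutes.
t½ = 368/3.6487 ≈ 100.86 minutes.

100 minutes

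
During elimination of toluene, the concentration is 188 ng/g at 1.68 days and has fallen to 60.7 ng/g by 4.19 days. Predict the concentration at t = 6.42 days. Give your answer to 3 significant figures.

22.2 ng/g

Over Δt = 4.19 − 1.68 = 2.51 days, the level fell by a factor of 188/60.7 ≈ 3.0972.
n = log₂(3.0972) ≈ 1.631 half-lives, so t½ = 2.51/1.631 ≈ 1.539 days.
From t = 4.19 to t = 6.42: 60.7 × (1/2)^((6.42−4.19)/1.539) ≈ 22.233 ng/g.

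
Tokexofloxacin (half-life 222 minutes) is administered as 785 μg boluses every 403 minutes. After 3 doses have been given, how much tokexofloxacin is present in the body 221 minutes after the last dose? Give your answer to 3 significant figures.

537 μg

The 3 doses were given 1027, 624, 221 minutes ago.
Total = 785·(1/2)^(1027/222) + 785·(1/2)^(624/222) + 785·(1/2)^(221/222)
      = 31.788 + 111.87 + 393.73 ≈ 537.39 μg.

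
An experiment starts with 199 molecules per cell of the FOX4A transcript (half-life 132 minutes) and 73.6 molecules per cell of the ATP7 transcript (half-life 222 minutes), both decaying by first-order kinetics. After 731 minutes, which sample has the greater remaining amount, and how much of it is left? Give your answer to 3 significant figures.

FOX4A transcript: 199 × (1/2)^5.5379 ≈ 4.2834 molecules per cell.
ATP7 transcript: 73.6 × (1/2)^3.2928 ≈ 7.5101 molecules per cell.
ATP7 transcript has more remaining, at ≈ 7.5101 molecules per cell.

ATP7 transcript, 7.51 molecules per cell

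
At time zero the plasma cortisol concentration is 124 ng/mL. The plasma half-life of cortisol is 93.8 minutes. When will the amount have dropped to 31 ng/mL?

187.6 minutes

31/124 = 1/4, so 2 half-lives have elapsed.
t = 2 × 93.8 = 187.6 minutes.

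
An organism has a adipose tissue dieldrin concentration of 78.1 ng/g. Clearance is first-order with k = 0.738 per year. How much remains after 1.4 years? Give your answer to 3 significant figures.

27.8 ng/g

t½ = ln 2 / k = 0.69315 / 0.738 ≈ 0.93922 years.
Number of half-lives: n = 1.4/0.93922 ≈ 1.4906.
Remaining = 78.1 × (1/2)^1.4906 = 78.1 × 0.35587 ≈ 27.793 ng/g.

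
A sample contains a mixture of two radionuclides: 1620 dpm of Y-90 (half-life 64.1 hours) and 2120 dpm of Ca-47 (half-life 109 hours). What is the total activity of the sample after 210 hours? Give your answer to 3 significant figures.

Y-90: 1620 × (1/2)^(210/64.1) = 1620 × (1/2)^3.2761 ≈ 167.23 dpm.
Ca-47: 2120 × (1/2)^(210/109) = 2120 × (1/2)^1.9266 ≈ 557.66 dpm.
Total = 167.23 + 557.66 ≈ 724.89 dpm.

725 dpm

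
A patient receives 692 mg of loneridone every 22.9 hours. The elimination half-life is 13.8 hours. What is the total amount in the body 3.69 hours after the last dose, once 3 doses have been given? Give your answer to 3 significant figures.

The 3 doses were given 49.49, 26.59, 3.69 hours ago.
Total = 692·(1/2)^(49.49/13.8) + 692·(1/2)^(26.59/13.8) + 692·(1/2)^(3.69/13.8)
      = 57.616 + 182 + 574.93 ≈ 814.55 mg.

815 mg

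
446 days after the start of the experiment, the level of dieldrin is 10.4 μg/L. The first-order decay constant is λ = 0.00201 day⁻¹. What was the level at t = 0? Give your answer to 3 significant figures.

t½ = ln 2 / λ = 0.69315 / 0.00201 ≈ 344.85 days.
Number of half-lives elapsed: n = 446/344.85 ≈ 1.2933.
A₀ = A × 2^n = 10.4 × 2^1.2933 = 10.4 × 2.4509 ≈ 25.489 μg/L.

25.5 μg/L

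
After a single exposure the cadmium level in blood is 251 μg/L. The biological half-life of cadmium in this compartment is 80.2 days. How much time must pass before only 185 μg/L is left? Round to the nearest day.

35 days

Fraction remaining = 185/251 ≈ 0.73705.
n = log₂(251/185) = ln(1.3568)/ln 2 ≈ 0.44016 half-lives.
t = n × t½ = 0.44016 × 80.2 ≈ 35.301 days.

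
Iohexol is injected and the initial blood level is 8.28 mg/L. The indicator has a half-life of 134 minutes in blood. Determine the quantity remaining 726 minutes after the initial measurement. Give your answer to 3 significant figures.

0.194 mg/L

Number of half-lives: n = 726/134 ≈ 5.4179.
Remaining = 8.28 × (1/2)^5.4179 = 8.28 × 0.023391 ≈ 0.19368 mg/L.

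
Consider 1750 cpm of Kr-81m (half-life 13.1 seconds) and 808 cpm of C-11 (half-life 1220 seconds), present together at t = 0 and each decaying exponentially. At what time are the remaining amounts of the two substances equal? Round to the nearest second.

15 seconds

Set 1750·(1/2)^(t/13.1) = 808·(1/2)^(t/1220).
Taking log₂: log₂(1750/808) = t·(1/13.1 − 1/1220).
log₂(2.1658) = 1.1149; 1/13.1 − 1/1220 = 0.075516.
t = 1.1149 / 0.075516 ≈ 14.764 seconds.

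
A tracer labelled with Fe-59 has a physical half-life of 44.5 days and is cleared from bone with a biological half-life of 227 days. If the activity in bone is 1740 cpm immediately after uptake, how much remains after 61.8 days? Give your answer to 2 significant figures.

550 cpm

1/t_eff = 1/t_phys + 1/t_biol = 1/44.5 + 1/227 = 0.026877 per day.
t_eff = 44.5 × 227 / (44.5 + 227) ≈ 37.206 days.
Remaining = 1740 × (1/2)^(61.8/37.206) = 1740 × (1/2)^1.661 ≈ 550.22 cpm.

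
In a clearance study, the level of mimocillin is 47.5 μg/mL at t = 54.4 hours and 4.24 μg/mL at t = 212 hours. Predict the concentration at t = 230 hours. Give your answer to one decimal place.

3.2 μg/mL

Over Δt = 212 − 54.4 = 157.6 hours, the level fell by a factor of 47.5/4.24 ≈ 11.203.
n = log₂(11.203) ≈ 3.4858 half-lives, so t½ = 157.6/3.4858 ≈ 45.212 hours.
From t = 212 to t = 230: 4.24 × (1/2)^((230−212)/45.212) ≈ 3.2175 μg/mL.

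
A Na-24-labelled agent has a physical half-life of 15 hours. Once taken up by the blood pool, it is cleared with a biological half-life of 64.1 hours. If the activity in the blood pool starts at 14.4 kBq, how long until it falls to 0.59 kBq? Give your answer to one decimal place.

56.0 hours

1/t_eff = 1/t_phys + 1/t_biol = 1/15 + 1/64.1 = 0.082267 per hour.
t_eff = 15 × 64.1 / (15 + 64.1) ≈ 12.155 hours.
n = log₂(14.4/0.59) ≈ 4.6092; t = 4.6092 × 12.155 ≈ 56.027 hours.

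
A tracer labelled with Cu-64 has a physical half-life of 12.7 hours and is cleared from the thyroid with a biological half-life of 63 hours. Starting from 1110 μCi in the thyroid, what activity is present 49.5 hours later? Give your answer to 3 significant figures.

1/t_eff = 1/t_phys + 1/t_biol = 1/12.7 + 1/63 = 0.094613 per hour.
t_eff = 12.7 × 63 / (12.7 + 63) ≈ 10.569 hours.
Remaining = 1110 × (1/2)^(49.5/10.569) = 1110 × (1/2)^4.6834 ≈ 43.201 μCi.

43.2 μCi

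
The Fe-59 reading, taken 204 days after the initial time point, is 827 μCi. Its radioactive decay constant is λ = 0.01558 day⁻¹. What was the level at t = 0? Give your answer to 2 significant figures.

t½ = ln 2 / λ = 0.69315 / 0.01558 ≈ 44.49 days.
Number of half-lives elapsed: n = 204/44.49 ≈ 4.5853.
A₀ = A × 2^n = 827 × 2^4.5853 = 827 × 24.006 ≈ 19853 μCi.

20000 μCi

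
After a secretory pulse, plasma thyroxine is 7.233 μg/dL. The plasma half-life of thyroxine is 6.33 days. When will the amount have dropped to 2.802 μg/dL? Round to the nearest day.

Fraction remaining = 2.802/7.233 ≈ 0.38739.
n = log₂(7.233/2.802) = ln(2.5814)/ln 2 ≈ 1.3681 half-lives.
t = n × t½ = 1.3681 × 6.33 ≈ 8.6603 days.

9 days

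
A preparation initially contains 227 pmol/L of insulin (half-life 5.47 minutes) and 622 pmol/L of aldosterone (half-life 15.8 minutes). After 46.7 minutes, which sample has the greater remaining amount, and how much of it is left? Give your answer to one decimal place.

insulin: 227 × (1/2)^8.5375 ≈ 0.61093 pmol/L.
aldosterone: 622 × (1/2)^2.9557 ≈ 80.175 pmol/L.
Aldosterone has more remaining, at ≈ 80.175 pmol/L.

aldosterone, 80.2 pmol/L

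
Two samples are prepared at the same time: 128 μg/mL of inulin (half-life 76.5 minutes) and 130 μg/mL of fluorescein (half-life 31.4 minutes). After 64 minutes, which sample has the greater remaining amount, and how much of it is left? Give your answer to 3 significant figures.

inulin, 71.7 μg/mL

inulin: 128 × (1/2)^0.8366 ≈ 71.675 μg/mL.
fluorescein: 130 × (1/2)^2.0382 ≈ 31.65 μg/mL.
Inulin has more remaining, at ≈ 71.675 μg/mL.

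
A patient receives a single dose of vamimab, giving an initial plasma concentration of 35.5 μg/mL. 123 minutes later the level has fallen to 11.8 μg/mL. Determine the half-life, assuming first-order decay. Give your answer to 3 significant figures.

A/A₀ = 11.8/35.5 ≈ 0.33239.
n = log₂(3.0085) ≈ 1.589 half-lives elapsed in 123 minutes.
t½ = 123/1.589 ≈ 77.406 minutes.

77.4 minutes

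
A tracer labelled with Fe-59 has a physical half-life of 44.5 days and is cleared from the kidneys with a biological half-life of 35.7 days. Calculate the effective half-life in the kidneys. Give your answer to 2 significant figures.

20 days

1/t_eff = 1/t_phys + 1/t_biol = 1/44.5 + 1/35.7 = 0.050483 per day.
t_eff = 44.5 × 35.7 / (44.5 + 35.7) ≈ 19.809 days.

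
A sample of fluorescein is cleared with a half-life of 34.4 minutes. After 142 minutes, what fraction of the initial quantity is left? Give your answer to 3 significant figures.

n = 142/34.4 ≈ 4.1279 half-lives.
Fraction remaining = (1/2)^4.1279 ≈ 0.057197.

0.0572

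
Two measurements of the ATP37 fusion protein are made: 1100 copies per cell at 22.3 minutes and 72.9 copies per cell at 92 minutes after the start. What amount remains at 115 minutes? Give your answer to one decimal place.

29.8 copies per cell

Over Δt = 92 − 22.3 = 69.7 minutes, the level fell by a factor of 1100/72.9 ≈ 15.089.
n = log₂(15.089) ≈ 3.9154 half-lives, so t½ = 69.7/3.9154 ≈ 17.801 minutes.
From t = 92 to t = 115: 72.9 × (1/2)^((115−92)/17.801) ≈ 29.77 copies per cell.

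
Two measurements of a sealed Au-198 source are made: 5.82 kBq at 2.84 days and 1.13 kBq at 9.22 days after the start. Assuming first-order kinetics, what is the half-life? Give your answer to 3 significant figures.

2.70 days

Over Δt = 9.22 − 2.84 = 6.38 days, the level fell by a factor of 5.82/1.13 ≈ 5.1504.
n = log₂(5.1504) ≈ 2.3647 half-lives, so t½ = 6.38/2.3647 ≈ 2.698 days.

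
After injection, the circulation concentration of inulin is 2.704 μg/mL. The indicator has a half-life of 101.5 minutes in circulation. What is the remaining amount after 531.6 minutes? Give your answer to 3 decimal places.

Number of half-lives: n = 531.6/101.5 ≈ 5.2374.
Remaining = 2.704 × (1/2)^5.2374 = 2.704 × 0.026508 ≈ 0.071677 μg/mL.

0.072 μg/mL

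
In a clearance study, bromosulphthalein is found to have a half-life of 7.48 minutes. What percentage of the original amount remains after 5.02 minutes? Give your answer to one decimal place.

62.8%

n = 5.02/7.48 ≈ 0.67112 half-lives.
Fraction remaining = (1/2)^0.67112 ≈ 0.62802, i.e. 62.802%.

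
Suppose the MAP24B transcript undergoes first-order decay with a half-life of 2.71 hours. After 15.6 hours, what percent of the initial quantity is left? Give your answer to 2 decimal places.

1.85%

n = 15.6/2.71 ≈ 5.7565 half-lives.
Fraction remaining = (1/2)^5.7565 ≈ 0.018498, i.e. 1.8498%.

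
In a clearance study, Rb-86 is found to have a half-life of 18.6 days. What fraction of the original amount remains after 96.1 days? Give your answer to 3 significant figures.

n = 96.1/18.6 ≈ 5.1667 half-lives.
Fraction remaining = (1/2)^5.1667 ≈ 0.027841.

0.0278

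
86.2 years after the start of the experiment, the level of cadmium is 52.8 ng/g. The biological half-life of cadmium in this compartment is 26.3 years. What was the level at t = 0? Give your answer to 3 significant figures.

Number of half-lives elapsed: n = 86.2/26.3 ≈ 3.2776.
A₀ = A × 2^n = 52.8 × 2^3.2776 = 52.8 × 9.6972 ≈ 512.01 ng/g.

512 ng/g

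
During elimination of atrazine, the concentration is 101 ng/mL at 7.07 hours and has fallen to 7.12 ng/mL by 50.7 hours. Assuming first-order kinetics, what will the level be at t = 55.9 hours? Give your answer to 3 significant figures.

5.19 ng/mL

Over Δt = 50.7 − 7.07 = 43.63 hours, the level fell by a factor of 101/7.12 ≈ 14.185.
n = log₂(14.185) ≈ 3.8263 half-lives, so t½ = 43.63/3.8263 ≈ 11.403 hours.
From t = 50.7 to t = 55.9: 7.12 × (1/2)^((55.9−50.7)/11.403) ≈ 5.1904 ng/mL.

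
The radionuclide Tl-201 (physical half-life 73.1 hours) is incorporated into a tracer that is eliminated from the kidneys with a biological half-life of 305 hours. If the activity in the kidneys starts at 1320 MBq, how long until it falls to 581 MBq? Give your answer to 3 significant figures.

1/t_eff = 1/t_phys + 1/t_biol = 1/73.1 + 1/305 = 0.016959 per hour.
t_eff = 73.1 × 305 / (73.1 + 305) ≈ 58.967 hours.
n = log₂(1320/581) ≈ 1.1839; t = 1.1839 × 58.967 ≈ 69.813 hours.

69.8 hours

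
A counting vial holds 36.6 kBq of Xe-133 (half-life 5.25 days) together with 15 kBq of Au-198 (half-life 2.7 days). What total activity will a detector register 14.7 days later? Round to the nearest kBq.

6 kBq

Xe-133: 36.6 × (1/2)^(14.7/5.25) = 36.6 × (1/2)^2.8 ≈ 5.2553 kBq.
Au-198: 15 × (1/2)^(14.7/2.7) = 15 × (1/2)^5.4444 ≈ 0.34447 kBq.
Total = 5.2553 + 0.34447 ≈ 5.5998 kBq.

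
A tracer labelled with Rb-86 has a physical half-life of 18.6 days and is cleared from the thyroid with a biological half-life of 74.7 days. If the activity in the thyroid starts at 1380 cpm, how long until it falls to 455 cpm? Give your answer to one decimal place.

1/t_eff = 1/t_phys + 1/t_biol = 1/18.6 + 1/74.7 = 0.06715 per day.
t_eff = 18.6 × 74.7 / (18.6 + 74.7) ≈ 14.892 days.
n = log₂(1380/455) ≈ 1.6007; t = 1.6007 × 14.892 ≈ 23.838 days.

23.8 days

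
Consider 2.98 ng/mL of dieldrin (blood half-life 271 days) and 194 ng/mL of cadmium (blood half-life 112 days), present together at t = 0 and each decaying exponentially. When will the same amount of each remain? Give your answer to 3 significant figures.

1150 days

Set 2.98·(1/2)^(t/271) = 194·(1/2)^(t/112).
Taking log₂: log₂(2.98/194) = t·(1/271 − 1/112).
log₂(0.015361) = -6.0246; 1/271 − 1/112 = -0.0052385.
t = -6.0246 / -0.0052385 ≈ 1150.1 days.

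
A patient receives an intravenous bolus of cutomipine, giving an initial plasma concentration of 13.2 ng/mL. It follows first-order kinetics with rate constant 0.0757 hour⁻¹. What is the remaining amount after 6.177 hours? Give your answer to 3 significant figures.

t½ = ln 2 / λ = 0.69315 / 0.0757 ≈ 9.1565 hours.
Number of half-lives: n = 6.177/9.1565 ≈ 0.6746.
Remaining = 13.2 × (1/2)^0.6746 = 13.2 × 0.6265 ≈ 8.2699 ng/mL.

8.27 ng/mL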